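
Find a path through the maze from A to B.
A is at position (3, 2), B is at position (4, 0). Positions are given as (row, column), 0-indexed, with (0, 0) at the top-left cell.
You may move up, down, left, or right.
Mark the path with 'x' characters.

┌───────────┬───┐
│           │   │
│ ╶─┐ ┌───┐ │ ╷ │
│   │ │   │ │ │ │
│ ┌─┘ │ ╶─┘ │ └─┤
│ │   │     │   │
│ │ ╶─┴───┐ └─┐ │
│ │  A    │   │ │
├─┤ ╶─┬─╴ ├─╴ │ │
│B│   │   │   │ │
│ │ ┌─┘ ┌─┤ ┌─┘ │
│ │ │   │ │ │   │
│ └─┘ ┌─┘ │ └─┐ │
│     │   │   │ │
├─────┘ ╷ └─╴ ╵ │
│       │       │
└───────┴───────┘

Finding the shortest path from (3, 2) to (4, 0):
Path length: 11 steps
Directions: right → right → down → left → down → left → down → left → left → up → up

Solution:

┌───────────┬───┐
│           │   │
│ ╶─┐ ┌───┐ │ ╷ │
│   │ │   │ │ │ │
│ ┌─┘ │ ╶─┘ │ └─┤
│ │   │     │   │
│ │ ╶─┴───┐ └─┐ │
│ │  A x x│   │ │
├─┤ ╶─┬─╴ ├─╴ │ │
│B│   │x x│   │ │
│ │ ┌─┘ ┌─┤ ┌─┘ │
│x│ │x x│ │ │   │
│ └─┘ ┌─┘ │ └─┐ │
│x x x│   │   │ │
├─────┘ ╷ └─╴ ╵ │
│       │       │
└───────┴───────┘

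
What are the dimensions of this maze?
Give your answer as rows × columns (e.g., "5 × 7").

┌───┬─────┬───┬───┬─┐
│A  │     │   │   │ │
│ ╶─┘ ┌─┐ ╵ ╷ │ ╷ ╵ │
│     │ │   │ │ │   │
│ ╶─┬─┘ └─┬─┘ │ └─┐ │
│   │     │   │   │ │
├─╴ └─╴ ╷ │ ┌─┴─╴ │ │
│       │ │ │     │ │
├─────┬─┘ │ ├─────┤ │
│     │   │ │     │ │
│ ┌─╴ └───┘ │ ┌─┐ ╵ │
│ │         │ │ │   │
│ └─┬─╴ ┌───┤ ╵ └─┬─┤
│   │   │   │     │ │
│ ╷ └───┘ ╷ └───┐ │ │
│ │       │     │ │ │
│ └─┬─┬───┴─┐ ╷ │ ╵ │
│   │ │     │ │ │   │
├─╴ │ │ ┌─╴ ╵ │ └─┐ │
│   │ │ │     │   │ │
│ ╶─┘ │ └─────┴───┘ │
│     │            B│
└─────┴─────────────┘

Counting the maze dimensions:
Rows (vertical): 11
Columns (horizontal): 10
Dimensions: 11 × 10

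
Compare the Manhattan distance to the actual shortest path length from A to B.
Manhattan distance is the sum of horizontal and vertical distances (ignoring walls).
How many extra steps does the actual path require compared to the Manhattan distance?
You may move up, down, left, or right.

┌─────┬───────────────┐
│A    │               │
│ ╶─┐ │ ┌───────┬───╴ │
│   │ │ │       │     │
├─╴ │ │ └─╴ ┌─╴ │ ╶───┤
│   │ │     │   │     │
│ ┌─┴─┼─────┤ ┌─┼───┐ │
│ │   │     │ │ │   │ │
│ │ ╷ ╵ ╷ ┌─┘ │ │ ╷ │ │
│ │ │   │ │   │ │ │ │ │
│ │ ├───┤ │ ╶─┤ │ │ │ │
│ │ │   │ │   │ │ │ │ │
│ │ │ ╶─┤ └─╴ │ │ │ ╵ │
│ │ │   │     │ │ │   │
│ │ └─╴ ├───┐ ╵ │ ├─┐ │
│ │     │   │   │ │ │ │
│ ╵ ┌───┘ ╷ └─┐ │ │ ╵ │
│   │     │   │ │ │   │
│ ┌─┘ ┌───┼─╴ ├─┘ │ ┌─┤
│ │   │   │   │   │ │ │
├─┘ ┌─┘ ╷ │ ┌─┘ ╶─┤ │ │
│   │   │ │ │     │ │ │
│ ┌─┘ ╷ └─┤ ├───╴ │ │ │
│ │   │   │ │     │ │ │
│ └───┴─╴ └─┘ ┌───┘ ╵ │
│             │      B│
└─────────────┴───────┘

Manhattan distance: |12 - 0| + |10 - 0| = 22
Actual path length: 66
Extra steps: 66 - 22 = 44

Solution:

┌─────┬───────────────┐
│A    │↱ → → → → → → ↓│
│ ╶─┐ │ ┌───────┬───╴ │
│↳ ↓│ │↑│  ↓ ← ↰│↓ ← ↲│
├─╴ │ │ └─╴ ┌─╴ │ ╶───┤
│↓ ↲│ │↑ ← ↲│↱ ↑│↳ → ↓│
│ ┌─┴─┼─────┤ ┌─┼───┐ │
│↓│↱ ↓│↱ ↓  │↑│ │   │↓│
│ │ ╷ ╵ ╷ ┌─┘ │ │ ╷ │ │
│↓│↑│↳ ↑│↓│↱ ↑│ │ │ │↓│
│ │ ├───┤ │ ╶─┤ │ │ │ │
│↓│↑│   │↓│↑ ↰│ │ │ │↓│
│ │ │ ╶─┤ └─╴ │ │ │ ╵ │
│↓│↑│   │↳ → ↑│ │ │  ↓│
│ │ └─╴ ├───┐ ╵ │ ├─┐ │
│↓│↑    │   │   │ │ │↓│
│ ╵ ┌───┘ ╷ └─┐ │ │ ╵ │
│↳ ↑│     │   │ │ │↓ ↲│
│ ┌─┘ ┌───┼─╴ ├─┘ │ ┌─┤
│ │   │   │   │   │↓│ │
├─┘ ┌─┘ ╷ │ ┌─┘ ╶─┤ │ │
│   │   │ │ │     │↓│ │
│ ┌─┘ ╷ └─┤ ├───╴ │ │ │
│ │   │   │ │     │↓│ │
│ └───┴─╴ └─┘ ┌───┘ ╵ │
│             │    ↳ B│
└─────────────┴───────┘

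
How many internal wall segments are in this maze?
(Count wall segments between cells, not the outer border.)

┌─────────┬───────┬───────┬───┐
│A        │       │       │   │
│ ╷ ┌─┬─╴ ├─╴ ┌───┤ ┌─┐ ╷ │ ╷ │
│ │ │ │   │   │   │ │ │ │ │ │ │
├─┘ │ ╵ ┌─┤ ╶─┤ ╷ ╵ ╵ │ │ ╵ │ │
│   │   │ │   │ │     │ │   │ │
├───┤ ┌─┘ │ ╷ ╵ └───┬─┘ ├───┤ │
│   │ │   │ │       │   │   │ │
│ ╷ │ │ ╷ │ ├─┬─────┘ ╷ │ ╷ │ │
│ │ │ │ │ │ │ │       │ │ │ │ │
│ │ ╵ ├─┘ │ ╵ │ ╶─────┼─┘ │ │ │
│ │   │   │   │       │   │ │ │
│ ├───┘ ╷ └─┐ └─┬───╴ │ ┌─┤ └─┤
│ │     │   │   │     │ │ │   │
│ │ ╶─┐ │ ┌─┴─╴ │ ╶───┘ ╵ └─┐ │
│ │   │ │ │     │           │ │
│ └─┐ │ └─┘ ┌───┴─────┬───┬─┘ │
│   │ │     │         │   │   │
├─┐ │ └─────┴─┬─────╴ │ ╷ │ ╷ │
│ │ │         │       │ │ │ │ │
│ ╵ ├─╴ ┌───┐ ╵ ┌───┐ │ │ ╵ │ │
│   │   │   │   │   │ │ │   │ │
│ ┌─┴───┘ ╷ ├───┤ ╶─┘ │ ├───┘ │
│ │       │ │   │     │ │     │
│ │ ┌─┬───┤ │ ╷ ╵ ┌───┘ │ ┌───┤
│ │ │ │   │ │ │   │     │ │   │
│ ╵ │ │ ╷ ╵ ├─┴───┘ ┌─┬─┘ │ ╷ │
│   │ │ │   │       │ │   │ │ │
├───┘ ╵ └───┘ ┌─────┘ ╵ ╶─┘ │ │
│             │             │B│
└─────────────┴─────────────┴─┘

Counting internal wall segments:
Total internal walls: 196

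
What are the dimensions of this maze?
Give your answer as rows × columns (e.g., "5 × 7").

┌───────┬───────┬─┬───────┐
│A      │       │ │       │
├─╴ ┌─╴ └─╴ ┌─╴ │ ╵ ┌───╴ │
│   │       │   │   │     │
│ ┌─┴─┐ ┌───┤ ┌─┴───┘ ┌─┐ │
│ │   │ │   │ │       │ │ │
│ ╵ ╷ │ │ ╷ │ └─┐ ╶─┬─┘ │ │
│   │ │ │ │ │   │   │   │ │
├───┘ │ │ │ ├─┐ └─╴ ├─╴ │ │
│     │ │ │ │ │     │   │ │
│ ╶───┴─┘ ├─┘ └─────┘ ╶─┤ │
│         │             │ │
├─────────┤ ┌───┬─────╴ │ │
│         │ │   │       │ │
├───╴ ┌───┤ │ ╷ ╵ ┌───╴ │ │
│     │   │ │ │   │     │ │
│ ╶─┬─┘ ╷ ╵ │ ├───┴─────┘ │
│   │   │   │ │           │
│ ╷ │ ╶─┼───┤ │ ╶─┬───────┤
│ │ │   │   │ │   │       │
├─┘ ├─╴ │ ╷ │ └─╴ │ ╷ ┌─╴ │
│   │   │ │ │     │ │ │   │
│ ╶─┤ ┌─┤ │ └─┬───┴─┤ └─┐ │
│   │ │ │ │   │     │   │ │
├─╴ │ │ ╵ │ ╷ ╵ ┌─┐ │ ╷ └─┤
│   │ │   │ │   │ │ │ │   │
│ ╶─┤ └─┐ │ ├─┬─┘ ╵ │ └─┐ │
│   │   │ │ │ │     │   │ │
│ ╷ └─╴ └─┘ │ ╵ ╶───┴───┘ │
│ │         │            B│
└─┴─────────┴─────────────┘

Counting the maze dimensions:
Rows (vertical): 15
Columns (horizontal): 13
Dimensions: 15 × 13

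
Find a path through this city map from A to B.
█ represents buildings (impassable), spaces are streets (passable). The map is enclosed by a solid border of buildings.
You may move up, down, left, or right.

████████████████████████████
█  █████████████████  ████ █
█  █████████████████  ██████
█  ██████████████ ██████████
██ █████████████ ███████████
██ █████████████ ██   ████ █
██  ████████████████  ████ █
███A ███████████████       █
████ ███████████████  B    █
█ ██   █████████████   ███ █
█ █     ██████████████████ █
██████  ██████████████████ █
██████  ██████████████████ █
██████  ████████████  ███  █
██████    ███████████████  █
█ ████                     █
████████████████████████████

Finding the shortest path from A to B:
Movement: cardinal only
Path length: 42 steps
Directions: right → down → down → down → right → right → down → down → down → down → down → right → right → right → right → right → right → right → right → right → right → right → right → right → right → right → right → right → right → right → up → up → right → up → up → up → up → up → left → left → left → left

Solution:

████████████████████████████
█  █████████████████  ████ █
█  █████████████████  ██████
█  ██████████████ ██████████
██ █████████████ ███████████
██ █████████████ ██   ████ █
██  ████████████████  ████ █
███A↓███████████████       █
████↓███████████████  B←←←↰█
█ ██↓  █████████████   ███↑█
█ █ ↳→↓ ██████████████████↑█
██████↓ ██████████████████↑█
██████↓ ██████████████████↑█
██████↓ ████████████  ███↱↑█
██████↓   ███████████████↑ █
█ ████↳→→→→→→→→→→→→→→→→→→↑ █
████████████████████████████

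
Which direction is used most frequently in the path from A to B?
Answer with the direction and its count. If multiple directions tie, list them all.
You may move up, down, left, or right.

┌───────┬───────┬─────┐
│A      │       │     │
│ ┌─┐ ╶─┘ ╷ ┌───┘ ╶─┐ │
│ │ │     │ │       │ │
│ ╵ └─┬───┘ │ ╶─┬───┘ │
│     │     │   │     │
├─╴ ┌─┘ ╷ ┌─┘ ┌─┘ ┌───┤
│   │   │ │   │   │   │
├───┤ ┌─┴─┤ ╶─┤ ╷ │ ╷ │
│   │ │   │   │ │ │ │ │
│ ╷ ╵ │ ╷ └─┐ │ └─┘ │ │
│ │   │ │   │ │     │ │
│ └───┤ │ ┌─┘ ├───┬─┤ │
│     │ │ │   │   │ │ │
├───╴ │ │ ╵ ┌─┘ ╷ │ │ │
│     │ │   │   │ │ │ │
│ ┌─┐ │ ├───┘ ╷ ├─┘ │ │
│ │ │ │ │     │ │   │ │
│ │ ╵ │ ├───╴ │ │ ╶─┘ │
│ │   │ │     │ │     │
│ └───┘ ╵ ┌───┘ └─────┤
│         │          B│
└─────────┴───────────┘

Directions: right, right, down, right, right, up, right, down, down, left, left, down, left, down, down, left, up, left, down, down, right, right, down, left, left, down, down, down, right, right, right, right, up, right, right, up, up, right, down, down, down, right, right, right
Counts: {'right': 17, 'down': 15, 'up': 5, 'left': 7}
Most common: right (17 times)

Solution:

┌───────┬───────┬─────┐
│A → ↓  │↱ ↓    │     │
│ ┌─┐ ╶─┘ ╷ ┌───┘ ╶─┐ │
│ │ │↳ → ↑│↓│       │ │
│ ╵ └─┬───┘ │ ╶─┬───┘ │
│     │↓ ← ↲│   │     │
├─╴ ┌─┘ ╷ ┌─┘ ┌─┘ ┌───┤
│   │↓ ↲│ │   │   │   │
├───┤ ┌─┴─┤ ╶─┤ ╷ │ ╷ │
│↓ ↰│↓│   │   │ │ │ │ │
│ ╷ ╵ │ ╷ └─┐ │ └─┘ │ │
│↓│↑ ↲│ │   │ │     │ │
│ └───┤ │ ┌─┘ ├───┬─┤ │
│↳ → ↓│ │ │   │   │ │ │
├───╴ │ │ ╵ ┌─┘ ╷ │ │ │
│↓ ← ↲│ │   │↱ ↓│ │ │ │
│ ┌─┐ │ ├───┘ ╷ ├─┘ │ │
│↓│ │ │ │    ↑│↓│   │ │
│ │ ╵ │ ├───╴ │ │ ╶─┘ │
│↓│   │ │↱ → ↑│↓│     │
│ └───┘ ╵ ┌───┘ └─────┤
│↳ → → → ↑│    ↳ → → B│
└─────────┴───────────┘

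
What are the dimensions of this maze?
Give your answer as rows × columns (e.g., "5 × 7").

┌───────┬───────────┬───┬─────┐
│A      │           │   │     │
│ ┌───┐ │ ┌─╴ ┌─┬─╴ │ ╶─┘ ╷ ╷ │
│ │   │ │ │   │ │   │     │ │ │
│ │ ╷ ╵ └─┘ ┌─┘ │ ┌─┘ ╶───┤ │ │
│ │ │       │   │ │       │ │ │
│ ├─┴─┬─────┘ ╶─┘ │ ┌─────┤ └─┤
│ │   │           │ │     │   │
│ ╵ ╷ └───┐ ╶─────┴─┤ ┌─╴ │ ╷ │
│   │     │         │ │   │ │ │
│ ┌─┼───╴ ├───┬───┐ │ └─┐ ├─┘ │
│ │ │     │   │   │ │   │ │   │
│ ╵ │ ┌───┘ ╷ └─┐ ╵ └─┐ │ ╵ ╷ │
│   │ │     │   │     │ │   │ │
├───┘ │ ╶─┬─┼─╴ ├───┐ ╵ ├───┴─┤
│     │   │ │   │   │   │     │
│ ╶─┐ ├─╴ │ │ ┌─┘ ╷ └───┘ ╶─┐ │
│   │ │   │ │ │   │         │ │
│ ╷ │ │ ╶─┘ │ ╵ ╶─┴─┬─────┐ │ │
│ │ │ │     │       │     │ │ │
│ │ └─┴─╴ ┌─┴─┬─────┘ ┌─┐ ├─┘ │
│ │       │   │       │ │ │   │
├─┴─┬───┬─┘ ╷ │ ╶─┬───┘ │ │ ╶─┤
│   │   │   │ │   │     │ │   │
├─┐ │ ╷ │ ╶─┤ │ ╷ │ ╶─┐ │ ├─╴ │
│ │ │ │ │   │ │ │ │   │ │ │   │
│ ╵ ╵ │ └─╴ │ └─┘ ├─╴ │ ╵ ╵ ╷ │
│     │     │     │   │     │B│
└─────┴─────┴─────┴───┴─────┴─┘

Counting the maze dimensions:
Rows (vertical): 14
Columns (horizontal): 15
Dimensions: 14 × 15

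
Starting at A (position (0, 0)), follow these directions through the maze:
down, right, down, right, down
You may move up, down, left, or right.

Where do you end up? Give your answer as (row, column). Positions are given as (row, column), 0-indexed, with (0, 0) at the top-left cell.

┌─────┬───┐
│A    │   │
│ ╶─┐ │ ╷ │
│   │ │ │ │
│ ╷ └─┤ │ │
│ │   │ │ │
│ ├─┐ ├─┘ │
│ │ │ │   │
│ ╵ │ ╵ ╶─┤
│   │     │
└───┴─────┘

Following directions step by step:
Start: (0, 0)
  down: (0, 0) → (1, 0)
  right: (1, 0) → (1, 1)
  down: (1, 1) → (2, 1)
  right: (2, 1) → (2, 2)
  down: (2, 2) → (3, 2)
Final position: (3, 2)

Path taken:

┌─────┬───┐
│A    │   │
│ ╶─┐ │ ╷ │
│↳ ↓│ │ │ │
│ ╷ └─┤ │ │
│ │↳ ↓│ │ │
│ ├─┐ ├─┘ │
│ │ │B│   │
│ ╵ │ ╵ ╶─┤
│   │     │
└───┴─────┘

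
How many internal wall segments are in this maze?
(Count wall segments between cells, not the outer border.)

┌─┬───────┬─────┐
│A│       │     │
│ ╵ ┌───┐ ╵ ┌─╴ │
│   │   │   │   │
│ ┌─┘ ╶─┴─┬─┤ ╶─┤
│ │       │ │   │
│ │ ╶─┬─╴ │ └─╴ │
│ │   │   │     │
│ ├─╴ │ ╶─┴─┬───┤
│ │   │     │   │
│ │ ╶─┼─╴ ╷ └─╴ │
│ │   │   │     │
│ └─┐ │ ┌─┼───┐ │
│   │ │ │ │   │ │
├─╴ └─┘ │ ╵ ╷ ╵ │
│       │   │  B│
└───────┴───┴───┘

Counting internal wall segments:
Total internal walls: 49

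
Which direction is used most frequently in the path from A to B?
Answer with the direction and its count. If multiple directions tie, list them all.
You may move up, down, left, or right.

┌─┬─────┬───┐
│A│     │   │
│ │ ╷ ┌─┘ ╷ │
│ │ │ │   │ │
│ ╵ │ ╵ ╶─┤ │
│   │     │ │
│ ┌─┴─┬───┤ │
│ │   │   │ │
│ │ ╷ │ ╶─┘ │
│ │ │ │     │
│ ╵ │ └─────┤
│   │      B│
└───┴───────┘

Directions: down, down, down, down, down, right, up, up, right, down, down, right, right, right
Counts: {'down': 7, 'right': 5, 'up': 2}
Most common: down (7 times)

Solution:

┌─┬─────┬───┐
│A│     │   │
│ │ ╷ ┌─┘ ╷ │
│↓│ │ │   │ │
│ ╵ │ ╵ ╶─┤ │
│↓  │     │ │
│ ┌─┴─┬───┤ │
│↓│↱ ↓│   │ │
│ │ ╷ │ ╶─┘ │
│↓│↑│↓│     │
│ ╵ │ └─────┤
│↳ ↑│↳ → → B│
└───┴───────┘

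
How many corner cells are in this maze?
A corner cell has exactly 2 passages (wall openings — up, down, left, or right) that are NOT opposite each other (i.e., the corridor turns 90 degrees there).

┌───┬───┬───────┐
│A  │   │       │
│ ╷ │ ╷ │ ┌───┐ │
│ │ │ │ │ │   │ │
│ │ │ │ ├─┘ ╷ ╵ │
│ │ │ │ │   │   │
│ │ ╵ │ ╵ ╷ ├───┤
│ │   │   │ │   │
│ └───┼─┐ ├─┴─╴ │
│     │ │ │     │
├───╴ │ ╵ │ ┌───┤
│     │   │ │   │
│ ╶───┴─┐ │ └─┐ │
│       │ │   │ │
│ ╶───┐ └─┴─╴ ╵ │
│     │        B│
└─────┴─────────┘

Counting corner cells (2 non-opposite passages):
Total corners: 29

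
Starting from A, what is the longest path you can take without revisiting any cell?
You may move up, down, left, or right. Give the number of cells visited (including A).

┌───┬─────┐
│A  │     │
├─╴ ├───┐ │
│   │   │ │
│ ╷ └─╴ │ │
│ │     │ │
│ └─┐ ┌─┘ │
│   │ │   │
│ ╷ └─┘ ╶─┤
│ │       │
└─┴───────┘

Finding longest simple path using DFS:
Start: (0, 0)
Longest path visits 17 cells
Path: A → right → down → left → down → down → right → down → right → right → up → right → up → up → up → left → left

Solution:

┌───┬─────┐
│A ↓│B ← ↰│
├─╴ ├───┐ │
│↓ ↲│   │↑│
│ ╷ └─╴ │ │
│↓│     │↑│
│ └─┐ ┌─┘ │
│↳ ↓│ │↱ ↑│
│ ╷ └─┘ ╶─┤
│ │↳ → ↑  │
└─┴───────┘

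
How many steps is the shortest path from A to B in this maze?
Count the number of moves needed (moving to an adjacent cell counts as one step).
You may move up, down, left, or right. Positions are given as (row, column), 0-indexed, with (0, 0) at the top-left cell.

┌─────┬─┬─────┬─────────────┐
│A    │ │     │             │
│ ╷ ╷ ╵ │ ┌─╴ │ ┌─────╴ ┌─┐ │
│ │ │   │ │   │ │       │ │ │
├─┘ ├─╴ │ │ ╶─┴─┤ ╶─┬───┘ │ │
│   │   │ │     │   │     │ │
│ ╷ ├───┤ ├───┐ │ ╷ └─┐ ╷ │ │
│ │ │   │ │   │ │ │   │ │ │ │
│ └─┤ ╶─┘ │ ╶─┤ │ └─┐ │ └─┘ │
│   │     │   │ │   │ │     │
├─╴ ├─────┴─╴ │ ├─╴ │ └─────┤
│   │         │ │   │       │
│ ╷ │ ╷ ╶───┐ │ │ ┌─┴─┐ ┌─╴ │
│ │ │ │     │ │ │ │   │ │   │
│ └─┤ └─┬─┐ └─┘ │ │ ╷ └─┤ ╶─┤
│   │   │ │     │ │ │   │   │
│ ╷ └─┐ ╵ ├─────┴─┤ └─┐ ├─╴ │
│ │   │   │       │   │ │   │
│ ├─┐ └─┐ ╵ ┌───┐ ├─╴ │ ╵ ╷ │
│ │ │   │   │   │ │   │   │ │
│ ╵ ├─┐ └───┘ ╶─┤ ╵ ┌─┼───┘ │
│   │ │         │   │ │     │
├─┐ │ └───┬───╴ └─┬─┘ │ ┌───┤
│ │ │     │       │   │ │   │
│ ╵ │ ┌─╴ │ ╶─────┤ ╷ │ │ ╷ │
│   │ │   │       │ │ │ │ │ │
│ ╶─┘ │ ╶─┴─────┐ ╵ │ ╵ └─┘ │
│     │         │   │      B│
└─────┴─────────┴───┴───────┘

Using BFS to find shortest path:
Start: (0, 0), End: (13, 13)
Path found:
(0,0) → (0,1) → (1,1) → (2,1) → (2,0) → (3,0) → (4,0) → (4,1) → (5,1) → (5,0) → (6,0) → (7,0) → (7,1) → (8,1) → (8,2) → (9,2) → (9,3) → (10,3) → (10,4) → (10,5) → (10,6) → (10,7) → (11,7) → (11,6) → (11,5) → (12,5) → (12,6) → (12,7) → (12,8) → (13,8) → (13,9) → (12,9) → (11,9) → (11,10) → (12,10) → (13,10) → (13,11) → (13,12) → (13,13)
Number of steps: 38

Solution:

┌─────┬─┬─────┬─────────────┐
│A ↓  │ │     │             │
│ ╷ ╷ ╵ │ ┌─╴ │ ┌─────╴ ┌─┐ │
│ │↓│   │ │   │ │       │ │ │
├─┘ ├─╴ │ │ ╶─┴─┤ ╶─┬───┘ │ │
│↓ ↲│   │ │     │   │     │ │
│ ╷ ├───┤ ├───┐ │ ╷ └─┐ ╷ │ │
│↓│ │   │ │   │ │ │   │ │ │ │
│ └─┤ ╶─┘ │ ╶─┤ │ └─┐ │ └─┘ │
│↳ ↓│     │   │ │   │ │     │
├─╴ ├─────┴─╴ │ ├─╴ │ └─────┤
│↓ ↲│         │ │   │       │
│ ╷ │ ╷ ╶───┐ │ │ ┌─┴─┐ ┌─╴ │
│↓│ │ │     │ │ │ │   │ │   │
│ └─┤ └─┬─┐ └─┘ │ │ ╷ └─┤ ╶─┤
│↳ ↓│   │ │     │ │ │   │   │
│ ╷ └─┐ ╵ ├─────┴─┤ └─┐ ├─╴ │
│ │↳ ↓│   │       │   │ │   │
│ ├─┐ └─┐ ╵ ┌───┐ ├─╴ │ ╵ ╷ │
│ │ │↳ ↓│   │   │ │   │   │ │
│ ╵ ├─┐ └───┘ ╶─┤ ╵ ┌─┼───┘ │
│   │ │↳ → → → ↓│   │ │     │
├─┐ │ └───┬───╴ └─┬─┘ │ ┌───┤
│ │ │     │↓ ← ↲  │↱ ↓│ │   │
│ ╵ │ ┌─╴ │ ╶─────┤ ╷ │ │ ╷ │
│   │ │   │↳ → → ↓│↑│↓│ │ │ │
│ ╶─┘ │ ╶─┴─────┐ ╵ │ ╵ └─┘ │
│     │         │↳ ↑│↳ → → B│
└─────┴─────────┴───┴───────┘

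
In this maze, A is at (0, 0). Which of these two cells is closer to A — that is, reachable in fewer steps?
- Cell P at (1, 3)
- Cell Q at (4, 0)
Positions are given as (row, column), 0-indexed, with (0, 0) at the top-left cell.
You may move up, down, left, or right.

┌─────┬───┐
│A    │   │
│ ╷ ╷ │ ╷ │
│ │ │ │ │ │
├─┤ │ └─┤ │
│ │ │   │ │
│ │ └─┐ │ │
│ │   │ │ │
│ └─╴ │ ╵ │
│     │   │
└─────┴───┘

Shortest path A → P at (1, 3): 14 steps
Shortest path A → Q at (4, 0): 8 steps

Q is closer (8 steps vs 14 steps).

Path to P:

┌─────┬───┐
│A → ↓│↓ ↰│
│ ╷ ╷ │ ╷ │
│ │ │↓│P│↑│
├─┤ │ └─┤ │
│ │ │↳ ↓│↑│
│ │ └─┐ │ │
│ │   │↓│↑│
│ └─╴ │ ╵ │
│     │↳ ↑│
└─────┴───┘

Path to Q:

┌─────┬───┐
│A ↓  │   │
│ ╷ ╷ │ ╷ │
│ │↓│ │ │ │
├─┤ │ └─┤ │
│ │↓│   │ │
│ │ └─┐ │ │
│ │↳ ↓│ │ │
│ └─╴ │ ╵ │
│Q ← ↲│   │
└─────┴───┘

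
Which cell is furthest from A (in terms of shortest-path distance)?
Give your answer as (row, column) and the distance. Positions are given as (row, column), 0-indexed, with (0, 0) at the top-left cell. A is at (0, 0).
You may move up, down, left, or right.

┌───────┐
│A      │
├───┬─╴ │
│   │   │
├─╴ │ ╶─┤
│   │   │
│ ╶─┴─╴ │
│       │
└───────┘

Computing BFS distances from A to all cells:
Furthest cell: (1, 0)
Distance: 15 steps

Path from A to the furthest cell:

┌───────┐
│A → → ↓│
├───┬─╴ │
│B ↰│↓ ↲│
├─╴ │ ╶─┤
│↱ ↑│↳ ↓│
│ ╶─┴─╴ │
│↑ ← ← ↲│
└───────┘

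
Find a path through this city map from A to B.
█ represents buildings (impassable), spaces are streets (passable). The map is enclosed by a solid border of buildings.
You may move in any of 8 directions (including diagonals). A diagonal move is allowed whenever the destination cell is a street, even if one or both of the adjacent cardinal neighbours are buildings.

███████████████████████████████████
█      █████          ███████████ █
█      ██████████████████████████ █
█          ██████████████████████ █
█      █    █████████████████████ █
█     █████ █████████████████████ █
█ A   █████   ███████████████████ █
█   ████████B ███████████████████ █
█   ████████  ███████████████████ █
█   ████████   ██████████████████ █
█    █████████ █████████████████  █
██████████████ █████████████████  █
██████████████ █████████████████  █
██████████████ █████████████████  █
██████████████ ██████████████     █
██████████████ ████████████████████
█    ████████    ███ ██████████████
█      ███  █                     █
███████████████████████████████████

Finding the shortest path from A to B:
Movement: 8-directional
Path length: 11 steps
Directions: right → right → up-right → up-right → up-right → right → right → down-right → down-right → down → down-right

Solution:

███████████████████████████████████
█      █████          ███████████ █
█      ██████████████████████████ █
█      →→↘ ██████████████████████ █
█     ↗█  ↘ █████████████████████ █
█    ↗█████↓█████████████████████ █
█ A→↗ █████↘  ███████████████████ █
█   ████████B ███████████████████ █
█   ████████  ███████████████████ █
█   ████████   ██████████████████ █
█    █████████ █████████████████  █
██████████████ █████████████████  █
██████████████ █████████████████  █
██████████████ █████████████████  █
██████████████ ██████████████     █
██████████████ ████████████████████
█    ████████    ███ ██████████████
█      ███  █                     █
███████████████████████████████████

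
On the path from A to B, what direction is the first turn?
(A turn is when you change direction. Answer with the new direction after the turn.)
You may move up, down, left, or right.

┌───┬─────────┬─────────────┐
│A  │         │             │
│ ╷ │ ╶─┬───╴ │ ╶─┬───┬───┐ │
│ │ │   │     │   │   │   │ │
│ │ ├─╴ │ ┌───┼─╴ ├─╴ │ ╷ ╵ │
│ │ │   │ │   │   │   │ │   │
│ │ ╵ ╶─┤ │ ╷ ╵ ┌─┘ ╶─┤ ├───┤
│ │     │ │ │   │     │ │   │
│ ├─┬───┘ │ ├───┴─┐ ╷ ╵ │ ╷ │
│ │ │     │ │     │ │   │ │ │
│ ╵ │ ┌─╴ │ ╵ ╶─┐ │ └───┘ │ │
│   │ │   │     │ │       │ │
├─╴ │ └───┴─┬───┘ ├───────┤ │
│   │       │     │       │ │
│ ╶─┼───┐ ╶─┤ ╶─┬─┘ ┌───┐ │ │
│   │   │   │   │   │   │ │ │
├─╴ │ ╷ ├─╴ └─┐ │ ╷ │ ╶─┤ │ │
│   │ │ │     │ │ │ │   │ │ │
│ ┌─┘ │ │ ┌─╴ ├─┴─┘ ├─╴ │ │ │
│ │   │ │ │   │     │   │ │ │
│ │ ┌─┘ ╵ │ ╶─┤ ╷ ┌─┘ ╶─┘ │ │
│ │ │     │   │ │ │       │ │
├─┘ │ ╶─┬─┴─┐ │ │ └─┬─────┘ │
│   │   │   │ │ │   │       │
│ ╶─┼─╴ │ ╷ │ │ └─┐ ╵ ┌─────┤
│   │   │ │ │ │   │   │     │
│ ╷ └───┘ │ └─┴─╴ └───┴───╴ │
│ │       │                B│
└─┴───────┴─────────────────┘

Directions: right, down, down, down, right, up, right, up, left, up, right, right, right, right, down, left, left, down, down, down, left, left, down, down, right, right, down, right, down, left, down, down, left, up, up, up, left, down, down, left, down, down, left, down, right, down, right, right, right, up, up, right, down, down, right, right, right, right, right, right, right, right
First turn direction: down

Solution:

┌───┬─────────┬─────────────┐
│A ↓│↱ → → → ↓│             │
│ ╷ │ ╶─┬───╴ │ ╶─┬───┬───┐ │
│ │↓│↑ ↰│↓ ← ↲│   │   │   │ │
│ │ ├─╴ │ ┌───┼─╴ ├─╴ │ ╷ ╵ │
│ │↓│↱ ↑│↓│   │   │   │ │   │
│ │ ╵ ╶─┤ │ ╷ ╵ ┌─┘ ╶─┤ ├───┤
│ │↳ ↑  │↓│ │   │     │ │   │
│ ├─┬───┘ │ ├───┴─┐ ╷ ╵ │ ╷ │
│ │ │↓ ← ↲│ │     │ │   │ │ │
│ ╵ │ ┌─╴ │ ╵ ╶─┐ │ └───┘ │ │
│   │↓│   │     │ │       │ │
├─╴ │ └───┴─┬───┘ ├───────┤ │
│   │↳ → ↓  │     │       │ │
│ ╶─┼───┐ ╶─┤ ╶─┬─┘ ┌───┐ │ │
│   │↓ ↰│↳ ↓│   │   │   │ │ │
├─╴ │ ╷ ├─╴ └─┐ │ ╷ │ ╶─┤ │ │
│   │↓│↑│↓ ↲  │ │ │ │   │ │ │
│ ┌─┘ │ │ ┌─╴ ├─┴─┘ ├─╴ │ │ │
│ │↓ ↲│↑│↓│   │     │   │ │ │
│ │ ┌─┘ ╵ │ ╶─┤ ╷ ┌─┘ ╶─┘ │ │
│ │↓│  ↑ ↲│   │ │ │       │ │
├─┘ │ ╶─┬─┴─┐ │ │ └─┬─────┘ │
│↓ ↲│   │↱ ↓│ │ │   │       │
│ ╶─┼─╴ │ ╷ │ │ └─┐ ╵ ┌─────┤
│↳ ↓│   │↑│↓│ │   │   │     │
│ ╷ └───┘ │ └─┴─╴ └───┴───╴ │
│ │↳ → → ↑│↳ → → → → → → → B│
└─┴───────┴─────────────────┘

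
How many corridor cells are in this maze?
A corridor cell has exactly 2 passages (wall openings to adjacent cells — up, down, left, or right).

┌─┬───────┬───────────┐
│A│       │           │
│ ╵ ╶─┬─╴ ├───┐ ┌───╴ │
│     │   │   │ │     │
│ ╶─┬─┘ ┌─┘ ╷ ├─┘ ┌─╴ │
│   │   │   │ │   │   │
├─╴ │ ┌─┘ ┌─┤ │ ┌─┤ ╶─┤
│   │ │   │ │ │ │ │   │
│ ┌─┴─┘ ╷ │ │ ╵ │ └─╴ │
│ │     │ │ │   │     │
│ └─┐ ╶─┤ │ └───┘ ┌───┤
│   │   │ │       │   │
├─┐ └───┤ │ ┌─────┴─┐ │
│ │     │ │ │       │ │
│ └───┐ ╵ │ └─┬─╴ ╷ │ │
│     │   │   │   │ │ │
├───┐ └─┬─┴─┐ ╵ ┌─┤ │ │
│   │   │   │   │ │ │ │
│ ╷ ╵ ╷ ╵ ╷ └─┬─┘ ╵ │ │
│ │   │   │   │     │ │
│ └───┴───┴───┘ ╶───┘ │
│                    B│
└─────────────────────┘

Counting cells with exactly 2 passages:
Total corridor cells: 95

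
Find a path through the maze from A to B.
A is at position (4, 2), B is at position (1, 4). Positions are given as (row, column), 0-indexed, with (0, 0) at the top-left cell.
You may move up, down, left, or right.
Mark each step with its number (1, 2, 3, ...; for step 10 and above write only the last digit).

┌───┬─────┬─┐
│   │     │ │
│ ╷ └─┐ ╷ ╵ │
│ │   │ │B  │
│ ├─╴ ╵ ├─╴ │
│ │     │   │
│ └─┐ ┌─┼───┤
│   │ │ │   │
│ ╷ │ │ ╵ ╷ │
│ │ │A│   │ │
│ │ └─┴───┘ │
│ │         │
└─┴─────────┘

Finding the shortest path from (4, 2) to (1, 4):
Path length: 7 steps
Directions: up → up → right → up → up → right → down

Solution:

┌───┬─────┬─┐
│   │  5 6│ │
│ ╷ └─┐ ╷ ╵ │
│ │   │4│B  │
│ ├─╴ ╵ ├─╴ │
│ │  2 3│   │
│ └─┐ ┌─┼───┤
│   │1│ │   │
│ ╷ │ │ ╵ ╷ │
│ │ │A│   │ │
│ │ └─┴───┘ │
│ │         │
└─┴─────────┘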